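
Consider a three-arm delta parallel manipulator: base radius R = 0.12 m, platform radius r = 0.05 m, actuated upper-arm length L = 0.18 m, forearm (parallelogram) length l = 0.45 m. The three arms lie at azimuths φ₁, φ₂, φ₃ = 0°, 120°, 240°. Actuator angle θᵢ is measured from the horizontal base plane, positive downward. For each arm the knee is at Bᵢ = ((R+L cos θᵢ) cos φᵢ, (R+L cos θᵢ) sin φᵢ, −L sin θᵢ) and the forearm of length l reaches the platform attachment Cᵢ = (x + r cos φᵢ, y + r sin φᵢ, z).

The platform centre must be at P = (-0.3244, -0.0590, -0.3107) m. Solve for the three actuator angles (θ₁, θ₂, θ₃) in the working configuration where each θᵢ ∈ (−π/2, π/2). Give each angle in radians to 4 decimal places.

θ₁ = 1.3961, θ₂ = 0.0873, θ₃ = -0.3493

arm 1 (φ=0.0°): x'=-0.3244, y'=-0.0590
  A cos θ + B sin θ = C:  0.3944·cos θ + -0.3107·sin θ = -0.2374
  √(A²+B²)=0.5021;  θ1 = -0.6672+2.0633 ≈ 1.3961
rotate P by −φ2: (0.1111, 0.3104, -0.3107)
  e−x'=-0.0411;  (l²−L²−(e−x')²−y'²−z²)/2L = -0.0680
  √(A²+B²)=0.3134;  θ2 = -1.7023+1.7897 ≈ 0.0873
rotate P by −φ3: (0.2133, -0.2514, -0.3107)
  A=-0.1433, B=-0.3107, C=(l²−L²−A²−y'²−z²)/(2L)=-0.0283
  √(A²+B²)=0.3422;  θ3 = -2.0029+1.6536 ≈ -0.3493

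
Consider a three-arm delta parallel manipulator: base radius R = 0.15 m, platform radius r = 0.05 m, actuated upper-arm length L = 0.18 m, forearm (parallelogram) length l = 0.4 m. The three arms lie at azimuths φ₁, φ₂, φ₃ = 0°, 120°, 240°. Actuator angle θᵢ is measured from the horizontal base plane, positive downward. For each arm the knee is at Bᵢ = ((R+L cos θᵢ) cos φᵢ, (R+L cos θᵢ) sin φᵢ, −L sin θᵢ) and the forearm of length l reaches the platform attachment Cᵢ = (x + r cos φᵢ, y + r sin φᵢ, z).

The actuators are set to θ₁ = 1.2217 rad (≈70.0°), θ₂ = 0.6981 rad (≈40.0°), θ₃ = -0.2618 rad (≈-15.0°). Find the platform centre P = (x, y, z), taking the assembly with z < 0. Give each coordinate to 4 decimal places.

(-0.1813, -0.1231, -0.3342)

φ1=0.0°: virtual centre (0.1616, 0.0000, -0.1691), radius l
O2 = (0.2379·cos120.0°, 0.2379·sin120.0°, -0.1157) = (-0.1189, 0.2060, -0.1157)
arm 3 at φ=240.0°: (R−r)+L cos θ3 = 0.2739;  O3 = (-0.1369, -0.2372, 0.0466)
subtract pairs → two planes through P
plane₁₂: -0.5610x+0.4120y+0.1069z = 0.0153
Cramer: x(z) = -0.0322+0.4462z;  y(z) = -0.0068+0.3481z
into |P−O₁|² = l²: 1.3202z² + 0.1606z + -0.0938 = 0;  Δ = 0.5211;  z = -0.3342 or 0.2126 → z<0 root = -0.3342
x = -0.1813, y = -0.1231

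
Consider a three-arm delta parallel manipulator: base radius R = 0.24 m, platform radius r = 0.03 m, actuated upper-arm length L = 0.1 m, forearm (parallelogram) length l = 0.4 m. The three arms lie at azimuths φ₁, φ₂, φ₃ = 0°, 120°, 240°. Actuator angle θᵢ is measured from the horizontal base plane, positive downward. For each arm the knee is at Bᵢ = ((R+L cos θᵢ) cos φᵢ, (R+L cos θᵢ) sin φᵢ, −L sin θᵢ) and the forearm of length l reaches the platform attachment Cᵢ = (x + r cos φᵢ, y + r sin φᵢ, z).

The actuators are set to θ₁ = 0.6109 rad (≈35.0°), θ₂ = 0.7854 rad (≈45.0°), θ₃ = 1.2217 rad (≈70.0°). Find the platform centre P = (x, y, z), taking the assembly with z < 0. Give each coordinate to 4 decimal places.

O1 = (0.2919·cos0.0°, 0.2919·sin0.0°, -0.0574) = (0.2919, 0.0000, -0.0574)
O2 = (0.2807·cos120.0°, 0.2807·sin120.0°, -0.0707) = (-0.1404, 0.2431, -0.0707)
O3 = (0.2442·cos240.0°, 0.2442·sin240.0°, -0.0940) = (-0.1221, -0.2115, -0.0940)
subtract pairs → two planes through P
plane₁₂: -0.8645x+0.4862y+-0.0267z = -0.0047
Cramer: x(z) = 0.0153-0.0610z;  y(z) = 0.0175-0.0536z
into |P−O₁|² = l²: 1.0066z² + 0.1466z + -0.0799 = 0;  Δ = 0.3431;  z = -0.3638 or 0.2181 → z<0 root = -0.3638
x = 0.0375, y = 0.0370

(0.0375, 0.0370, -0.3638)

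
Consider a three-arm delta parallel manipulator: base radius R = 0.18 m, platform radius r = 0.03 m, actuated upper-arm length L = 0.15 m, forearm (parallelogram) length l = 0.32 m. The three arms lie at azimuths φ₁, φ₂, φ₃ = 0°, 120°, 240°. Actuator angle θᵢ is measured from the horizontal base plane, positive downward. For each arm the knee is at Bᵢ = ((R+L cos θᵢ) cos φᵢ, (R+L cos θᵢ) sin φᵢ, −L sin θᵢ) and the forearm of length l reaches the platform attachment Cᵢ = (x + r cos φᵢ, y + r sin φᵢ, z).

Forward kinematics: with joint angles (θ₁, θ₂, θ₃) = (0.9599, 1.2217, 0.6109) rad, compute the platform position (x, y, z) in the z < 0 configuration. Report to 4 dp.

(-0.0030, -0.0692, -0.3241)

φ1=0.0°: virtual centre (0.2360, 0.0000, -0.1229), radius l
arm 2 at φ=120.0°: (R−r)+L cos θ2 = 0.2013;  O2 = (-0.1007, 0.1743, -0.1410)
arm 3 at φ=240.0°: (R−r)+L cos θ3 = 0.2729;  O3 = (-0.1364, -0.2363, -0.0860)
|O₂|²−|O₁|² = -0.0104;  |O₃|²−|O₁|² = 0.0110
plane₁₂: -0.6734x+0.3487y+-0.0362z = -0.0104
det = 0.5780;  x = 0.0019+0.0149z,  y = -0.0263+0.1324z
sphere 1 gives Az²+Bz+C=0 with A=1.0178, B=0.2318, C=-0.0318;  B²−4AC=0.1831;  roots -0.3241, 0.0963;  negative root z = -0.3241
x = -0.0030, y = -0.0692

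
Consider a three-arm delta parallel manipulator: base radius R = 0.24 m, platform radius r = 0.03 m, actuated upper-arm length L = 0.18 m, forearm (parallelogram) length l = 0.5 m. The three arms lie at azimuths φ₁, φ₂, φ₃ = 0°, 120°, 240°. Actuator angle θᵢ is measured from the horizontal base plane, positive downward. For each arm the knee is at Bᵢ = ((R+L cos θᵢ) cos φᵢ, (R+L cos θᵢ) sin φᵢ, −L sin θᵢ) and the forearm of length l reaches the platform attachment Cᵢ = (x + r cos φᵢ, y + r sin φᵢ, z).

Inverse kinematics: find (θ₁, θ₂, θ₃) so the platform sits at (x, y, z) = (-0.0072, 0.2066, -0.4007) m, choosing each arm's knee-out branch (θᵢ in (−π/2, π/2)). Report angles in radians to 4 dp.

θ₁ = 0.6981, θ₂ = -0.2616, θ₃ = 1.3090

arm 1 (φ=0.0°): x'=-0.0072, y'=0.2066
  A=0.2172, B=-0.4007, C=(l²−L²−A²−y'²−z²)/(2L)=-0.0912
  θ1 = atan2(B,A) + arccos(C/0.4558) = 0.6981
φ2=120.0° → target in arm frame (0.1825, -0.0971)
  A=0.0275, B=-0.4007, C=(l²−L²−A²−y'²−z²)/(2L)=0.1302
  γ=atan2(-0.4007,0.0275)=-1.5023;  ψ=arccos(0.3241)=1.2407;  θ2=γ+ψ≈-0.2616
arm 3 (φ=240.0°): x'=-0.1753, y'=-0.1095
  e−x'=0.3853;  (l²−L²−(e−x')²−y'²−z²)/2L = -0.2873
  √(A²+B²)=0.5559;  θ3 = -0.8050+2.1139 ≈ 1.3090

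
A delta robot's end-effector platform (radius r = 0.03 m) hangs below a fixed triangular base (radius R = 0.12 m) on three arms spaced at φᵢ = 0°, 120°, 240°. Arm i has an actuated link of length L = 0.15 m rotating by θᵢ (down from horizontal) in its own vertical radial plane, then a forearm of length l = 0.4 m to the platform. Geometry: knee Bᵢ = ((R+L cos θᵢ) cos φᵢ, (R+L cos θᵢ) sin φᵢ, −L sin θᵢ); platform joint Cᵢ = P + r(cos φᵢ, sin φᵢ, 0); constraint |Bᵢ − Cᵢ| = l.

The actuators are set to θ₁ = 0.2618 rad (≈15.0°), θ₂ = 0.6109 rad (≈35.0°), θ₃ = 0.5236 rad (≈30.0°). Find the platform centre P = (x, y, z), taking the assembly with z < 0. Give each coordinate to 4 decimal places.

φ1=0.0°: virtual centre (0.2349, 0.0000, -0.0388), radius l
φ2=120.0°: virtual centre (-0.1064, 0.1844, -0.0860), radius l
φ3=240.0°: virtual centre (-0.1100, -0.1904, -0.0750), radius l
eliminate P² terms by subtracting sphere 1 from 2 and 3
[-0.6826 0.3687 -0.0944]·P = -0.0040;  [-0.6897 -0.3809 -0.0724]·P = -0.0027
det = 0.5143;  x = 0.0049+-0.1218z,  y = -0.0017+0.0306z
sphere 1 gives Az²+Bz+C=0 with A=1.0158, B=0.1336, C=-0.1056;  B²−4AC=0.4468;  roots -0.3948, 0.2633;  negative root z = -0.3948
x = 0.0530, y = -0.0138

(0.0530, -0.0138, -0.3948)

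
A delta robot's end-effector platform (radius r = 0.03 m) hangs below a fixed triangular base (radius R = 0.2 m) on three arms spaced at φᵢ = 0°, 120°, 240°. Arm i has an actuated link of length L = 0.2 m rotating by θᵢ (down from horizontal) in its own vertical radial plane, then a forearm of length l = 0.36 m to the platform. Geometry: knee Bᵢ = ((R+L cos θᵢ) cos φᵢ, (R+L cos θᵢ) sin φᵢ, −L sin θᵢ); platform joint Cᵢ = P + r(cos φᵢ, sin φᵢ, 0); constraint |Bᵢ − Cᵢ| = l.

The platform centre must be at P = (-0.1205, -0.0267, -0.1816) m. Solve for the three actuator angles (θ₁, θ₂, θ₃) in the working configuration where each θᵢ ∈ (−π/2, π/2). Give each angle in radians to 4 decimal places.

θ₁ = 1.2215, θ₂ = 0.3489, θ₃ = -0.0871

φ1=0.0° → target in arm frame (-0.1205, -0.0267)
  A cos θ + B sin θ = C:  0.2905·cos θ + -0.1816·sin θ = -0.0712
  √(A²+B²)=0.3426;  θ1 = -0.5587+1.7802 ≈ 1.2215
arm 2 (φ=120.0°): x'=0.0371, y'=0.1177
  e−x'=0.1329;  (l²−L²−(e−x')²−y'²−z²)/2L = 0.0628
  √(A²+B²)=0.2250;  θ2 = -0.9391+1.2881 ≈ 0.3489
φ3=240.0° → target in arm frame (0.0834, -0.0910)
  A=0.0866, B=-0.1816, C=(l²−L²−A²−y'²−z²)/(2L)=0.1021
  θ3 = atan2(B,A) + arccos(C/0.2012) = -0.0871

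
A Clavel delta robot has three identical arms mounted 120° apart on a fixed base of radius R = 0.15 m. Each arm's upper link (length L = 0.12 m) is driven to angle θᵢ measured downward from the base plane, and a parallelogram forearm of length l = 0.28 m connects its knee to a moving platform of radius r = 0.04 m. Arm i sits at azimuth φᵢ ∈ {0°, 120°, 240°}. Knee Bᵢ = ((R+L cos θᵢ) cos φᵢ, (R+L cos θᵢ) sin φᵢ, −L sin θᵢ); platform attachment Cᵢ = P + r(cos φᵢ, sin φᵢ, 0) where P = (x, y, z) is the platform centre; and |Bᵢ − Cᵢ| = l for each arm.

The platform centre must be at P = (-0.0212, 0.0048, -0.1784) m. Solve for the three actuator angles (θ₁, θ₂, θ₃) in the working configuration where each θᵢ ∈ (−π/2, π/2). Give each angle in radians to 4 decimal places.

θ₁ = 0.3492, θ₂ = 0.0003, θ₃ = 0.0875

rotate P by −φ1: (-0.0212, 0.0048, -0.1784)
  A=0.1312, B=-0.1784, C=(l²−L²−A²−y'²−z²)/(2L)=0.0622
  √(A²+B²)=0.2214;  θ1 = -0.9367+1.2859 ≈ 0.3492
arm 2 (φ=120.0°): x'=0.0148, y'=0.0160
  A cos θ + B sin θ = C:  0.0952·cos θ + -0.1784·sin θ = 0.0952
  γ=atan2(-0.1784,0.0952)=-1.0804;  ψ=arccos(0.4707)=1.0807;  θ2=γ+ψ≈0.0003
rotate P by −φ3: (0.0064, -0.0208, -0.1784)
  e−x'=0.1036;  (l²−L²−(e−x')²−y'²−z²)/2L = 0.0876
  √(A²+B²)=0.2063;  θ3 = -1.0449+1.1323 ≈ 0.0875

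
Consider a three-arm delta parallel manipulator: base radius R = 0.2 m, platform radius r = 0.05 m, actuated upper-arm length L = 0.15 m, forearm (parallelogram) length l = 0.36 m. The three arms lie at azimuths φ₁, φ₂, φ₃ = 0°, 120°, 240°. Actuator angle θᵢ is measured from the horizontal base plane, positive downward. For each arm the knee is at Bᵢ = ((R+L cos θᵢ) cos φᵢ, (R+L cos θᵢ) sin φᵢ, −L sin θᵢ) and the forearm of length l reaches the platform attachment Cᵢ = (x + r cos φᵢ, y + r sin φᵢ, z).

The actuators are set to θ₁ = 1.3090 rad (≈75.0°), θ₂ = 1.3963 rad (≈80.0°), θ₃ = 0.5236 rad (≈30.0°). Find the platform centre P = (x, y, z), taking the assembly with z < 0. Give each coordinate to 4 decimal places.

φ1=0.0°: virtual centre (0.1888, 0.0000, -0.1449), radius l
O2 = (0.1760·cos120.0°, 0.1760·sin120.0°, -0.1477) = (-0.0880, 0.1525, -0.1477)
φ3=240.0°: virtual centre (-0.1400, -0.2424, -0.0750), radius l
eliminate P² terms by subtracting sphere 1 from 2 and 3
linear system: -0.5537x+0.3049y = -0.0038−-0.0057z; -0.6575x+-0.4848y = 0.0273−0.1398z
Cramer: x(z) = -0.0138+0.0850z;  y(z) = -0.0376+0.1730z
sphere 1 gives Az²+Bz+C=0 with A=1.0372, B=0.2423, C=-0.0661;  B²−4AC=0.3331;  roots -0.3950, 0.1614;  negative root z = -0.3950
x = -0.0474, y = -0.1060

(-0.0474, -0.1060, -0.3950)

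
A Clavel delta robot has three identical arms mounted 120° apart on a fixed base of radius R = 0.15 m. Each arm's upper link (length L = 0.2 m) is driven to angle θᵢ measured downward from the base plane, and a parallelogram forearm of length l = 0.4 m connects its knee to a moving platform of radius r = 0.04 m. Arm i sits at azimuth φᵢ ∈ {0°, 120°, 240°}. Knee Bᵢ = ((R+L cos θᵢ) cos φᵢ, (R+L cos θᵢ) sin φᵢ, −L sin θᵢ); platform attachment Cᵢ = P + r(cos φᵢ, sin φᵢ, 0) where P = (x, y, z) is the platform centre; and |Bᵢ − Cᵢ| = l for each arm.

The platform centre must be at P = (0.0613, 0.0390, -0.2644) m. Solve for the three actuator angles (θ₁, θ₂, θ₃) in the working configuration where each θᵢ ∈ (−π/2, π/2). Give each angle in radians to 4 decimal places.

arm 1 (φ=0.0°): x'=0.0613, y'=0.0390
  e−x'=0.0487;  (l²−L²−(e−x')²−y'²−z²)/2L = 0.1155
  θ1 = atan2(B,A) + arccos(C/0.2688) = -0.2619
rotate P by −φ2: (0.0031, -0.0726, -0.2644)
  A=0.1069, B=-0.2644, C=(l²−L²−A²−y'²−z²)/(2L)=0.0835
  √(A²+B²)=0.2852;  θ2 = -1.1867+1.2736 ≈ 0.0870
arm 3 (φ=240.0°): x'=-0.0644, y'=0.0336
  A cos θ + B sin θ = C:  0.1744·cos θ + -0.2644·sin θ = 0.0464
  θ3 = atan2(B,A) + arccos(C/0.3168) = 0.4363

θ₁ = -0.2619, θ₂ = 0.0870, θ₃ = 0.4363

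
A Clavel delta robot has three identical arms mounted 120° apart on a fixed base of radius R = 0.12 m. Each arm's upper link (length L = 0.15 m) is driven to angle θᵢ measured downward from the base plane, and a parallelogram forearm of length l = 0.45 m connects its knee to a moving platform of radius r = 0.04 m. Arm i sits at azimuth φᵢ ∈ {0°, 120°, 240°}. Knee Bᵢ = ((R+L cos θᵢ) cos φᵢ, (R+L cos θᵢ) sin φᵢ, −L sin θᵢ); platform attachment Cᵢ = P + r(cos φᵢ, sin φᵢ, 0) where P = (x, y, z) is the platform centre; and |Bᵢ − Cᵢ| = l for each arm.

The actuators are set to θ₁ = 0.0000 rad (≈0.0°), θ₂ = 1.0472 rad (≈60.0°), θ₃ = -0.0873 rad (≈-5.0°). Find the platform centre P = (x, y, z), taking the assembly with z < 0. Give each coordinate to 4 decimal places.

(0.0972, -0.1936, -0.3839)

S1 = (0.2300·cos0.0°, 0.2300·sin0.0°, 0.0000) = (0.2300, 0.0000, 0.0000)
arm 2 at φ=120.0°: (R−r)+L cos θ2 = 0.1550;  S2 = (-0.0775, 0.1342, -0.1299)
φ3=240.0°: virtual centre (-0.1147, -0.1987, 0.0131), radius l
eliminate P² terms by subtracting sphere 1 from 2 and 3
linear system: -0.6150x+0.2685y = -0.0120−-0.2598z; -0.6894x+-0.3974y = -0.0001−0.0262z
det = 0.4295;  x = 0.0112+-0.2240z,  y = -0.0191+0.4545z
sphere 1 gives Az²+Bz+C=0 with A=1.2568, B=0.0807, C=-0.1542;  B²−4AC=0.7819;  roots -0.3839, 0.3197;  negative root z = -0.3839
x = 0.0972, y = -0.1936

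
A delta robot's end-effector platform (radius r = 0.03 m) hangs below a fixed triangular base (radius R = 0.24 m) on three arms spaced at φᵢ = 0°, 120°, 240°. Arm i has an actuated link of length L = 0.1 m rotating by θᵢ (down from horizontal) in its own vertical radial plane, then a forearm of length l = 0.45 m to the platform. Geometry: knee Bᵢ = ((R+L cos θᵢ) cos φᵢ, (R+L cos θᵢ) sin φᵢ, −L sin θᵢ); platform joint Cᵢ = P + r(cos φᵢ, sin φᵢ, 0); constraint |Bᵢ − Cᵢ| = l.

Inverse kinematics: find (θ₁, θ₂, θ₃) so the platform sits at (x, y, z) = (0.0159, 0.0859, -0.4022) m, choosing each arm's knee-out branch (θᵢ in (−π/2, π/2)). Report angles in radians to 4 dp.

φ1=0.0° → target in arm frame (0.0159, 0.0859)
  A cos θ + B sin θ = C:  0.1941·cos θ + -0.4022·sin θ = -0.0716
  θ1 = atan2(B,A) + arccos(C/0.4466) = 0.6106
φ2=120.0° → target in arm frame (0.0664, -0.0567)
  A=0.1436, B=-0.4022, C=(l²−L²−A²−y'²−z²)/(2L)=0.0345
  γ=atan2(-0.4022,0.1436)=-1.2280;  ψ=arccos(0.0809)=1.4898;  θ2=γ+ψ≈0.2619
φ3=240.0° → target in arm frame (-0.0823, -0.0292)
  e−x'=0.2923;  (l²−L²−(e−x')²−y'²−z²)/2L = -0.2779
  √(A²+B²)=0.4972;  θ3 = -0.9423+2.1639 ≈ 1.2216

θ₁ = 0.6106, θ₂ = 0.2619, θ₃ = 1.2216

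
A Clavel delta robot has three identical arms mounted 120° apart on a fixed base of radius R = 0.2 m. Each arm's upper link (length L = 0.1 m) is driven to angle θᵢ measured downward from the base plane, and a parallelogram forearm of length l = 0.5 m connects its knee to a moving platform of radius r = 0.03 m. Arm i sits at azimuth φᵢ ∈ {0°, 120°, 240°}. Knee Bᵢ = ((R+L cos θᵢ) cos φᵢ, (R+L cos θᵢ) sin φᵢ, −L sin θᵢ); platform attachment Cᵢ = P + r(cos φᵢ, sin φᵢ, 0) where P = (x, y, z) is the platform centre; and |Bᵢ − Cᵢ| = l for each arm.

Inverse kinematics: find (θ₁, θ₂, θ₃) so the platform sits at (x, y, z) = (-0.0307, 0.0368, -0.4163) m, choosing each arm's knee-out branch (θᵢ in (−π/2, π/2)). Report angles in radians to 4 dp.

θ₁ = 0.1747, θ₂ = -0.3491, θ₃ = 0.0876

φ1=0.0° → target in arm frame (-0.0307, 0.0368)
  e−x'=0.2007;  (l²−L²−(e−x')²−y'²−z²)/2L = 0.1253
  γ=atan2(-0.4163,0.2007)=-1.1216;  ψ=arccos(0.2711)=1.2962;  θ1=γ+ψ≈0.1747
rotate P by −φ2: (0.0472, 0.0082, -0.4163)
  A=0.1228, B=-0.4163, C=(l²−L²−A²−y'²−z²)/(2L)=0.2578
  √(A²+B²)=0.4340;  θ2 = -1.2840+0.9349 ≈ -0.3491
rotate P by −φ3: (-0.0165, -0.0450, -0.4163)
  A cos θ + B sin θ = C:  0.1865·cos θ + -0.4163·sin θ = 0.1494
  γ=atan2(-0.4163,0.1865)=-1.1496;  ψ=arccos(0.3275)=1.2371;  θ3=γ+ψ≈0.0876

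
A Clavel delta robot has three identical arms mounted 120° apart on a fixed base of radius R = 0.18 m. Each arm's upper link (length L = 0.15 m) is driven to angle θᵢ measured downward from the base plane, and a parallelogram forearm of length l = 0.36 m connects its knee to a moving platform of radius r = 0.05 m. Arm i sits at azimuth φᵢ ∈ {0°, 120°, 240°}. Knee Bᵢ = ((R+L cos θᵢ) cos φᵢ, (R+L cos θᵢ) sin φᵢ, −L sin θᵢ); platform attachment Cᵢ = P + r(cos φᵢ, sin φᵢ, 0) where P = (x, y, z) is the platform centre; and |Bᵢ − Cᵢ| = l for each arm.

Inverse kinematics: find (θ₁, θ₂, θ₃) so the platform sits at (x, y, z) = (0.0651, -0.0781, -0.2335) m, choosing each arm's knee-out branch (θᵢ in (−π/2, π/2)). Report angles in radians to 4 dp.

arm 1 (φ=0.0°): x'=0.0651, y'=-0.0781
  A=0.0649, B=-0.2335, C=(l²−L²−A²−y'²−z²)/(2L)=0.1409
  √(A²+B²)=0.2424;  θ1 = -1.2997+0.9504 ≈ -0.3493
arm 2 (φ=120.0°): x'=-0.1002, y'=-0.0173
  A cos θ + B sin θ = C:  0.2302·cos θ + -0.2335·sin θ = -0.0024
  θ2 = atan2(B,A) + arccos(C/0.3279) = 0.7855
arm 3 (φ=240.0°): x'=0.0351, y'=0.0954
  A=0.0949, B=-0.2335, C=(l²−L²−A²−y'²−z²)/(2L)=0.1149
  √(A²+B²)=0.2521;  θ3 = -1.1847+1.0976 ≈ -0.0871

θ₁ = -0.3493, θ₂ = 0.7855, θ₃ = -0.0871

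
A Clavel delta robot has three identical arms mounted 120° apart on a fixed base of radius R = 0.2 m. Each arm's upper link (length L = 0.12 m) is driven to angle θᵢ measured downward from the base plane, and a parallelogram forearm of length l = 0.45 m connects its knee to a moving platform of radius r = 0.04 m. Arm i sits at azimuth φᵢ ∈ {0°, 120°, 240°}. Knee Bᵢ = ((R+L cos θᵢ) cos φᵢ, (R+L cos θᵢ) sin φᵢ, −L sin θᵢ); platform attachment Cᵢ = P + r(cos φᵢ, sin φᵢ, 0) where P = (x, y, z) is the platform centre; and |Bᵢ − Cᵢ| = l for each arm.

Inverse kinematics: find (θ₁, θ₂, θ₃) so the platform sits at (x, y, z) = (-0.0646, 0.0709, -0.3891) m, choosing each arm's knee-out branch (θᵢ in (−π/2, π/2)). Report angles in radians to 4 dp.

θ₁ = 0.6985, θ₂ = -0.1745, θ₃ = 0.5238

arm 1 (φ=0.0°): x'=-0.0646, y'=0.0709
  A=0.2246, B=-0.3891, C=(l²−L²−A²−y'²−z²)/(2L)=-0.0782
  √(A²+B²)=0.4493;  θ1 = -1.0473+1.7458 ≈ 0.6985
rotate P by −φ2: (0.0937, 0.0205, -0.3891)
  A cos θ + B sin θ = C:  0.0663·cos θ + -0.3891·sin θ = 0.1329
  γ=atan2(-0.3891,0.0663)=-1.4020;  ψ=arccos(0.3366)=1.2275;  θ2=γ+ψ≈-0.1745
rotate P by −φ3: (-0.0291, -0.0914, -0.3891)
  e−x'=0.1891;  (l²−L²−(e−x')²−y'²−z²)/2L = -0.0309
  √(A²+B²)=0.4326;  θ3 = -1.1184+1.6422 ≈ 0.5238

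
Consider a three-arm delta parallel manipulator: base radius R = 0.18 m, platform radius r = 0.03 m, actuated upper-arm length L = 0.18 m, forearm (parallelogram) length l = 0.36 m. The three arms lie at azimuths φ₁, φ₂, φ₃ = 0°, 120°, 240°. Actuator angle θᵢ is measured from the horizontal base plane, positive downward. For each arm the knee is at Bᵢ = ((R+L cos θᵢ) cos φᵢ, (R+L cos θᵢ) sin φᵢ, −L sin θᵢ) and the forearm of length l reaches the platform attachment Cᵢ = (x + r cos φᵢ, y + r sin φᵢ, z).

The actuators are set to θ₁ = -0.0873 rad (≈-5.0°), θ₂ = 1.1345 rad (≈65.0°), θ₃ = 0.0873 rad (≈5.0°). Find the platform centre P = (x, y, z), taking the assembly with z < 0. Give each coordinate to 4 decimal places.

(0.0752, -0.1065, -0.2160)

arm 1 at φ=0.0°: (R−r)+L cos θ1 = 0.3293;  S1 = (0.3293, 0.0000, 0.0157)
arm 2 at φ=120.0°: (R−r)+L cos θ2 = 0.2261;  S2 = (-0.1130, 0.1958, -0.1631)
arm 3 at φ=240.0°: (R−r)+L cos θ3 = 0.3293;  S3 = (-0.1647, -0.2852, -0.0157)
eliminate P² terms by subtracting sphere 1 from 2 and 3
plane₁₂: -0.8847x+0.3916y+-0.3577z = -0.0310
Cramer: x(z) = 0.0198-0.2564z;  y(z) = -0.0343+0.3341z
quadratic in z: (1.1774)z²+(0.1044)z+(-0.0324)=0, √Δ=0.4043 → z ∈ {-0.2160, 0.1273}; z = -0.2160 (taking z<0)
x = 0.0752, y = -0.1065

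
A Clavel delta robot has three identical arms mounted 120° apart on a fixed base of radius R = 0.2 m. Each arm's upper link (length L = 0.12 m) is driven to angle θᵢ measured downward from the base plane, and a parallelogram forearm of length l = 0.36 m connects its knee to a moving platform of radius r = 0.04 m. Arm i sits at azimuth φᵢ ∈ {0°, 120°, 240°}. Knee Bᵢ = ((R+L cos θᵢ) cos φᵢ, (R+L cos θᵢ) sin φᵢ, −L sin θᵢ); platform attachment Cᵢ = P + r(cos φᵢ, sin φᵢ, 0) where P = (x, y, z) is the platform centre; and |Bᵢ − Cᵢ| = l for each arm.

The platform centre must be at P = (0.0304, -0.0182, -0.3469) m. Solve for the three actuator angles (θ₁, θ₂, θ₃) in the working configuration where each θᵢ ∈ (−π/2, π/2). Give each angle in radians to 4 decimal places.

θ₁ = 0.6108, θ₂ = 0.9598, θ₃ = 0.7854

rotate P by −φ1: (0.0304, -0.0182, -0.3469)
  e−x'=0.1296;  (l²−L²−(e−x')²−y'²−z²)/2L = -0.0928
  γ=atan2(-0.3469,0.1296)=-1.2133;  ψ=arccos(-0.2505)=1.8240;  θ1=γ+ψ≈0.6108
φ2=120.0° → target in arm frame (-0.0310, -0.0172)
  A cos θ + B sin θ = C:  0.1910·cos θ + -0.3469·sin θ = -0.1746
  γ=atan2(-0.3469,0.1910)=-1.0676;  ψ=arccos(-0.4409)=2.0274;  θ2=γ+ψ≈0.9598
rotate P by −φ3: (0.0006, 0.0354, -0.3469)
  A=0.1594, B=-0.3469, C=(l²−L²−A²−y'²−z²)/(2L)=-0.1326
  γ=atan2(-0.3469,0.1594)=-1.1400;  ψ=arccos(-0.3472)=1.9254;  θ3=γ+ψ≈0.7854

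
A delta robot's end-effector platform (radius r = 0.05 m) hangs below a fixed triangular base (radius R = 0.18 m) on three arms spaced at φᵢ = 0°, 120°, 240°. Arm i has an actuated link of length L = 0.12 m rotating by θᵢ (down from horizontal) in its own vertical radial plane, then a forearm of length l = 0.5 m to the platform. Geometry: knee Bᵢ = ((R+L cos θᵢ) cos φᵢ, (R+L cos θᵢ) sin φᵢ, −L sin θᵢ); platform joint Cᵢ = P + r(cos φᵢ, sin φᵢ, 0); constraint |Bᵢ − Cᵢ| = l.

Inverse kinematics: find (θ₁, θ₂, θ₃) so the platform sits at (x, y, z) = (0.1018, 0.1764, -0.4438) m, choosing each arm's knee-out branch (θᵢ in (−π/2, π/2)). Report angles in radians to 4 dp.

θ₁ = 0.0004, θ₂ = 0.0000, θ₃ = 1.2217

φ1=0.0° → target in arm frame (0.1018, 0.1764)
  A=0.0282, B=-0.4438, C=(l²−L²−A²−y'²−z²)/(2L)=0.0280
  θ1 = atan2(B,A) + arccos(C/0.4447) = 0.0004
arm 2 (φ=120.0°): x'=0.1019, y'=-0.1764
  A cos θ + B sin θ = C:  0.0281·cos θ + -0.4438·sin θ = 0.0281
  γ=atan2(-0.4438,0.0281)=-1.5075;  ψ=arccos(0.0632)=1.5075;  θ2=γ+ψ≈0.0000
rotate P by −φ3: (-0.2037, 0.0000, -0.4438)
  A=0.3337, B=-0.4438, C=(l²−L²−A²−y'²−z²)/(2L)=-0.3029
  √(A²+B²)=0.5552;  θ3 = -0.9261+2.1478 ≈ 1.2217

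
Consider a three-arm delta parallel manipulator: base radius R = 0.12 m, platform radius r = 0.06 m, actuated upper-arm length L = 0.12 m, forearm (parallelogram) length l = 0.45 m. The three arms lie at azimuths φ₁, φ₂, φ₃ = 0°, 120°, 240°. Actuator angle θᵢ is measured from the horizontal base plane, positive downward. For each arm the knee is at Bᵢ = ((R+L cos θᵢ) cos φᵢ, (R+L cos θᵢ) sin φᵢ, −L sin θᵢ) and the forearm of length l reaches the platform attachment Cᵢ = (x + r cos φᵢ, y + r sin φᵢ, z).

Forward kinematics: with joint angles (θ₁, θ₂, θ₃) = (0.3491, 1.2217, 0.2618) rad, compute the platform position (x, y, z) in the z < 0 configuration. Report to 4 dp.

φ1=0.0°: virtual centre (0.1728, 0.0000, -0.0410), radius l
O2 = (0.1010·cos120.0°, 0.1010·sin120.0°, -0.1128) = (-0.0505, 0.0875, -0.1128)
arm 3 at φ=240.0°: e+L cos θ3 = 0.1759;  O3 = (-0.0880, -0.1523, -0.0311)
eliminate P² terms by subtracting sphere 1 from 2 and 3
plane₁₂: -0.4466x+0.1750y+-0.1434z = -0.0086
det = 0.2273;  x = 0.0112+-0.1769z,  y = -0.0205+0.3682z
sphere 1 gives Az²+Bz+C=0 with A=1.1669, B=0.1241, C=-0.1743;  B²−4AC=0.8290;  roots -0.4433, 0.3369;  negative root z = -0.4433
x = 0.0897, y = -0.1837

(0.0897, -0.1837, -0.4433)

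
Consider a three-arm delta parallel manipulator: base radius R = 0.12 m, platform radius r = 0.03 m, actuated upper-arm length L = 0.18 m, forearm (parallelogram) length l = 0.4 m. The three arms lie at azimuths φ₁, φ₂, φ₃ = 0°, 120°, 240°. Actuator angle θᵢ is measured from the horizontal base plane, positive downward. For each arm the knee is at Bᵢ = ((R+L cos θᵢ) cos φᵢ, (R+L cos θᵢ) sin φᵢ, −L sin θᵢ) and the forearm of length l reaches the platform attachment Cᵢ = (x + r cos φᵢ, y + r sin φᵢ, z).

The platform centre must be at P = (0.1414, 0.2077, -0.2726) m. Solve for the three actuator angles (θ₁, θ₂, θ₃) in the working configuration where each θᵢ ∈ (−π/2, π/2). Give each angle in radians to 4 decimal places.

arm 1 (φ=0.0°): x'=0.1414, y'=0.2077
  A cos θ + B sin θ = C:  -0.0514·cos θ + -0.2726·sin θ = 0.0209
  γ=atan2(-0.2726,-0.0514)=-1.7572;  ψ=arccos(0.0752)=1.4955;  θ1=γ+ψ≈-0.2616
φ2=120.0° → target in arm frame (0.1092, -0.2263)
  A=-0.0192, B=-0.2726, C=(l²−L²−A²−y'²−z²)/(2L)=0.0047
  γ=atan2(-0.2726,-0.0192)=-1.6410;  ψ=arccos(0.0174)=1.5534;  θ2=γ+ψ≈-0.0876
φ3=240.0° → target in arm frame (-0.2506, 0.0186)
  e−x'=0.3406;  (l²−L²−(e−x')²−y'²−z²)/2L = -0.1751
  θ3 = atan2(B,A) + arccos(C/0.4362) = 1.3089

θ₁ = -0.2616, θ₂ = -0.0876, θ₃ = 1.3089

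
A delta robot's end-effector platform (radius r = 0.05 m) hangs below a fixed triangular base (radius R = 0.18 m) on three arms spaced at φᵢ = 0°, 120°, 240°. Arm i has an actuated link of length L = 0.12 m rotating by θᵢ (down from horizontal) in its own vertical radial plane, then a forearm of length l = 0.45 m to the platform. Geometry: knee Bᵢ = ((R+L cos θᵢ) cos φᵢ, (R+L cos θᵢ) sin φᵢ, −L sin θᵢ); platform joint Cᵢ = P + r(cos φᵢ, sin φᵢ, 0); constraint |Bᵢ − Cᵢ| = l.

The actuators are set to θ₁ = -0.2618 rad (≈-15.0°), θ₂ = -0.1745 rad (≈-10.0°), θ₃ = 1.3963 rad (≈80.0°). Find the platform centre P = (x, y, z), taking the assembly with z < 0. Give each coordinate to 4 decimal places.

(0.1232, 0.1967, -0.3547)

S1 = (0.2459·cos0.0°, 0.2459·sin0.0°, 0.0311) = (0.2459, 0.0000, 0.0311)
φ2=120.0°: virtual centre (-0.1241, 0.2149, 0.0208), radius l
φ3=240.0°: virtual centre (-0.0754, -0.1306, -0.1182), radius l
|S₂|²−|S₁|² = 0.0006;  |S₃|²−|S₁|² = -0.0247
linear system: -0.7400x+0.4299y = 0.0006−-0.0204z; -0.6427x+-0.2613y = -0.0247−-0.2985z
Cramer: x(z) = 0.0223-0.2846z;  y(z) = 0.0398-0.4424z
into |P−S₁|² = l²: 1.2767z² + 0.0300z + -0.1500 = 0;  Δ = 0.7667;  z = -0.3547 or 0.3312 → z<0 root = -0.3547
x = 0.1232, y = 0.1967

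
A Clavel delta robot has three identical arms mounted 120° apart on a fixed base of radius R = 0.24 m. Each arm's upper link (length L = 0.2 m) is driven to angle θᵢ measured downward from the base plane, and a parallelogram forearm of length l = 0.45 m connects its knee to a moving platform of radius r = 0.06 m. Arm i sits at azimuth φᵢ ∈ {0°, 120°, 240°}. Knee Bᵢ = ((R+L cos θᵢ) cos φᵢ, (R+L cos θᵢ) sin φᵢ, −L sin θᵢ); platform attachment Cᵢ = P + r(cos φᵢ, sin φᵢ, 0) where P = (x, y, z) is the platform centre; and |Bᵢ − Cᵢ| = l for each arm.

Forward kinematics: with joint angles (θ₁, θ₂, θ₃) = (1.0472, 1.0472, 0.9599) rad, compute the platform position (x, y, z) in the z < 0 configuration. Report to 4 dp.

(-0.0086, -0.0150, -0.5181)

φ1=0.0°: virtual centre (0.2800, 0.0000, -0.1732), radius l
S2 = (0.2800·cos120.0°, 0.2800·sin120.0°, -0.1732) = (-0.1400, 0.2425, -0.1732)
S3 = (0.2947·cos240.0°, 0.2947·sin240.0°, -0.1638) = (-0.1474, -0.2552, -0.1638)
eliminate P² terms by subtracting sphere 1 from 2 and 3
[-0.8400 0.4850 0.0000]·P = 0.0000;  [-0.8547 -0.5105 0.0188]·P = 0.0053
Cramer: x(z) = -0.0030+0.0108z;  y(z) = -0.0053+0.0187z
sphere 1 gives Az²+Bz+C=0 with A=1.0005, B=0.3401, C=-0.0924;  B²−4AC=0.4853;  roots -0.5181, 0.1782;  negative root z = -0.5181
x = -0.0086, y = -0.0150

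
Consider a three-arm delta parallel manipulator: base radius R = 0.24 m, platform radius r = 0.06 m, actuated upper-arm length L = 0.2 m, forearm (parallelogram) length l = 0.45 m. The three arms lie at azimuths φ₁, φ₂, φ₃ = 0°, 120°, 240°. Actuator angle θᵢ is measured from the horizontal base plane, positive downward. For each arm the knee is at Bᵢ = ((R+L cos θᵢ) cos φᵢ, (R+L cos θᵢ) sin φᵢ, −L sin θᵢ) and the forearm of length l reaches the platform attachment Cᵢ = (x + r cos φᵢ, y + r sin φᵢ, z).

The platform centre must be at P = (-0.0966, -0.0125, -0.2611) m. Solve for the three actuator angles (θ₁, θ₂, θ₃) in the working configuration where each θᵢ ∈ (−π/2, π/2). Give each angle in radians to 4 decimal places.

θ₁ = 0.6979, θ₂ = -0.0876, θ₃ = -0.2617

arm 1 (φ=0.0°): x'=-0.0966, y'=-0.0125
  e−x'=0.2766;  (l²−L²−(e−x')²−y'²−z²)/2L = 0.0442
  θ1 = atan2(B,A) + arccos(C/0.3804) = 0.6979
rotate P by −φ2: (0.0375, 0.0899, -0.2611)
  A=0.1425, B=-0.2611, C=(l²−L²−A²−y'²−z²)/(2L)=0.1648
  √(A²+B²)=0.2975;  θ2 = -1.0711+0.9835 ≈ -0.0876
rotate P by −φ3: (0.0591, -0.0774, -0.2611)
  A=0.1209, B=-0.2611, C=(l²−L²−A²−y'²−z²)/(2L)=0.1843
  θ3 = atan2(B,A) + arccos(C/0.2877) = -0.2617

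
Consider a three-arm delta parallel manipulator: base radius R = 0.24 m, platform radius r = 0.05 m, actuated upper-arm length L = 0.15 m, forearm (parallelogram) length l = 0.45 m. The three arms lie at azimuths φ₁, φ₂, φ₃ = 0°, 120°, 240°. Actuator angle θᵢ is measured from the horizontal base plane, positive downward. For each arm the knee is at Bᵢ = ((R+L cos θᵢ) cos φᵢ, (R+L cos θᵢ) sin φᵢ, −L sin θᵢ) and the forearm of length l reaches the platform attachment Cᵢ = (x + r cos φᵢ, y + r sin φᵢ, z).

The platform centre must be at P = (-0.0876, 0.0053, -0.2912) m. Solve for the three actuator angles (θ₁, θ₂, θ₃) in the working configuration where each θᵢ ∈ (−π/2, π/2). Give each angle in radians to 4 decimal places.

arm 1 (φ=0.0°): x'=-0.0876, y'=0.0053
  e−x'=0.2776;  (l²−L²−(e−x')²−y'²−z²)/2L = 0.0604
  θ1 = atan2(B,A) + arccos(C/0.4023) = 0.6109
φ2=120.0° → target in arm frame (0.0484, 0.0732)
  e−x'=0.1416;  (l²−L²−(e−x')²−y'²−z²)/2L = 0.2326
  γ=atan2(-0.2912,0.1416)=-1.1182;  ψ=arccos(0.7184)=0.7693;  θ2=γ+ψ≈-0.3489
φ3=240.0° → target in arm frame (0.0392, -0.0785)
  A cos θ + B sin θ = C:  0.1508·cos θ + -0.2912·sin θ = 0.2210
  γ=atan2(-0.2912,0.1508)=-1.0930;  ψ=arccos(0.6739)=0.8313;  θ3=γ+ψ≈-0.2617

θ₁ = 0.6109, θ₂ = -0.3489, θ₃ = -0.2617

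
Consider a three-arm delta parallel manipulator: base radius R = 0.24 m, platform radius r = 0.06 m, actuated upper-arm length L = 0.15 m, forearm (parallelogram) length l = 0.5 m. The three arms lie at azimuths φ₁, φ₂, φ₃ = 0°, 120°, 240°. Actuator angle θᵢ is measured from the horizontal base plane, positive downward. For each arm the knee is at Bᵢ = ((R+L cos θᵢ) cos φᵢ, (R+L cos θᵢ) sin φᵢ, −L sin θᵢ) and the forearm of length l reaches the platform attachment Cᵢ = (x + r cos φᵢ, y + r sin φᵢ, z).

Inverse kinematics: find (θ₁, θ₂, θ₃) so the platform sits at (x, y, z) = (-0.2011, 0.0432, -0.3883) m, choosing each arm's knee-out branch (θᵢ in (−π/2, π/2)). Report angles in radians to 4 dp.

φ1=0.0° → target in arm frame (-0.2011, 0.0432)
  A cos θ + B sin θ = C:  0.3811·cos θ + -0.3883·sin θ = -0.2346
  γ=atan2(-0.3883,0.3811)=-0.7948;  ψ=arccos(-0.4312)=2.0166;  θ1=γ+ψ≈1.2219
φ2=120.0° → target in arm frame (0.1380, 0.1526)
  A cos θ + B sin θ = C:  0.0420·cos θ + -0.3883·sin θ = 0.1723
  θ2 = atan2(B,A) + arccos(C/0.3906) = -0.3490
arm 3 (φ=240.0°): x'=0.0631, y'=-0.1958
  A=0.1169, B=-0.3883, C=(l²−L²−A²−y'²−z²)/(2L)=0.0825
  √(A²+B²)=0.4055;  θ3 = -1.2785+1.3660 ≈ 0.0875

θ₁ = 1.2219, θ₂ = -0.3490, θ₃ = 0.0875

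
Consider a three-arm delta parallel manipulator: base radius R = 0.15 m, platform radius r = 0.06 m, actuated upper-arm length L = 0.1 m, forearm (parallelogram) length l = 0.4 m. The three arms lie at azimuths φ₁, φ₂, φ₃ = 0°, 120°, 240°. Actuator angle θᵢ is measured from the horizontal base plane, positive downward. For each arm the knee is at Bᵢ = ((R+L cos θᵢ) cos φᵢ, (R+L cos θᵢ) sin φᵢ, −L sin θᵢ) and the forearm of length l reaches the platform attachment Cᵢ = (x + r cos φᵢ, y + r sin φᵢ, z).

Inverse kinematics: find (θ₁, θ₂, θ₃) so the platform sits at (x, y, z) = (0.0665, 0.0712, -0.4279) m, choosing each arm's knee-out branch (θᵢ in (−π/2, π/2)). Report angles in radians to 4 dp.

θ₁ = 0.5236, θ₂ = 0.6982, θ₃ = 1.2218

rotate P by −φ1: (0.0665, 0.0712, -0.4279)
  e−x'=0.0235;  (l²−L²−(e−x')²−y'²−z²)/2L = -0.1936
  √(A²+B²)=0.4285;  θ1 = -1.5159+2.0395 ≈ 0.5236
arm 2 (φ=120.0°): x'=0.0284, y'=-0.0932
  A=0.0616, B=-0.4279, C=(l²−L²−A²−y'²−z²)/(2L)=-0.2279
  γ=atan2(-0.4279,0.0616)=-1.4278;  ψ=arccos(-0.5271)=2.1260;  θ2=γ+ψ≈0.6982
φ3=240.0° → target in arm frame (-0.0949, 0.0220)
  A cos θ + B sin θ = C:  0.1849·cos θ + -0.4279·sin θ = -0.3389
  γ=atan2(-0.4279,0.1849)=-1.1629;  ψ=arccos(-0.7270)=2.3847;  θ3=γ+ψ≈1.2218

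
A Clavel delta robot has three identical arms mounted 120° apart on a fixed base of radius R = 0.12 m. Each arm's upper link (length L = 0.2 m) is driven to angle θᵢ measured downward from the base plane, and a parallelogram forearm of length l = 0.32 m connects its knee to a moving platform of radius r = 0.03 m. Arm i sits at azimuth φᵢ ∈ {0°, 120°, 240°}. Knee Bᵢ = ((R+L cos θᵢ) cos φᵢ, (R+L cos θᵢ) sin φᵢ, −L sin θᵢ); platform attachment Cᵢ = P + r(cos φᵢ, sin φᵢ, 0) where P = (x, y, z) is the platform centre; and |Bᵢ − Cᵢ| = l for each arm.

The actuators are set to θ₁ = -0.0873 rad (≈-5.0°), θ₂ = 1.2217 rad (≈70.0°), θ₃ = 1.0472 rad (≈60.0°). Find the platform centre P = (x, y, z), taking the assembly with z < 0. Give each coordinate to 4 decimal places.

φ1=0.0°: virtual centre (0.2892, 0.0000, 0.0174), radius l
arm 2 at φ=120.0°: ρ2 = 0.1584;  centre 2 = (-0.0792, 0.1372, -0.1879)
φ3=240.0°: virtual centre (-0.0950, -0.1645, -0.1732), radius l
|centre ₂|²−|centre ₁|² = -0.0235;  |centre ₃|²−|centre ₁|² = -0.0179
[-0.7369 0.2744 -0.4107]·P = -0.0235;  [-0.7685 -0.3291 -0.3813]·P = -0.0179
Cramer: x(z) = 0.0279-0.5289z;  y(z) = -0.0109+0.0765z
quadratic in z: (1.2856)z²+(0.2399)z+(-0.0337)=0, √Δ=0.4804 → z ∈ {-0.2801, 0.0935}; z = -0.2801 (taking z<0)
x = 0.1761, y = -0.0323

(0.1761, -0.0323, -0.2801)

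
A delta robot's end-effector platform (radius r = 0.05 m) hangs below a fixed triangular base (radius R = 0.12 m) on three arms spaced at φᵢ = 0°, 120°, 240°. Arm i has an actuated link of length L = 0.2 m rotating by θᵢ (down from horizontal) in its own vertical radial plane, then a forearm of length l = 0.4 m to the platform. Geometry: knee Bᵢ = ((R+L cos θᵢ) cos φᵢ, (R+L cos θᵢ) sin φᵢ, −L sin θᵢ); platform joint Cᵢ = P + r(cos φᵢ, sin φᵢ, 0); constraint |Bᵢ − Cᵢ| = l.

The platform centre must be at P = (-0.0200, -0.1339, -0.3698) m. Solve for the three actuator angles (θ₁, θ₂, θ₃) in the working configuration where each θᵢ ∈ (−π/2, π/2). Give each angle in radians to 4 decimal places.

φ1=0.0° → target in arm frame (-0.0200, -0.1339)
  A=0.0900, B=-0.3698, C=(l²−L²−A²−y'²−z²)/(2L)=-0.1070
  √(A²+B²)=0.3806;  θ1 = -1.3321+1.8556 ≈ 0.5236
rotate P by −φ2: (-0.1060, 0.0843, -0.3698)
  A=0.1760, B=-0.3698, C=(l²−L²−A²−y'²−z²)/(2L)=-0.1370
  θ2 = atan2(B,A) + arccos(C/0.4095) = 0.7853
rotate P by −φ3: (0.1260, 0.0496, -0.3698)
  A=-0.0560, B=-0.3698, C=(l²−L²−A²−y'²−z²)/(2L)=-0.0559
  θ3 = atan2(B,A) + arccos(C/0.3740) = -0.0003

θ₁ = 0.5236, θ₂ = 0.7853, θ₃ = -0.0003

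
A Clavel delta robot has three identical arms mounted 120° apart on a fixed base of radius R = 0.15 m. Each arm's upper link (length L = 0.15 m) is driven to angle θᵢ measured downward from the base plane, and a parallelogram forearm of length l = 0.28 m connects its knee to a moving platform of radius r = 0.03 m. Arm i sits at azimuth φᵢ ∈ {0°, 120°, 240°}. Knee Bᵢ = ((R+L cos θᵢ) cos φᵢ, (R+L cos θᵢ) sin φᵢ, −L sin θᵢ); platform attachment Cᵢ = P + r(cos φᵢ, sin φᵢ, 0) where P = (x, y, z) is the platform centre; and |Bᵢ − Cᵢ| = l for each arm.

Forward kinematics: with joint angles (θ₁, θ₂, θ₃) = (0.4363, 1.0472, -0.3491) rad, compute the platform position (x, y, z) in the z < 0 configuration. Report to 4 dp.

(0.0061, -0.0903, -0.1520)

centre 1 = (0.2559·cos0.0°, 0.2559·sin0.0°, -0.0634) = (0.2559, 0.0000, -0.0634)
centre 2 = (0.1950·cos120.0°, 0.1950·sin120.0°, -0.1299) = (-0.0975, 0.1689, -0.1299)
centre 3 = (0.2610·cos240.0°, 0.2610·sin240.0°, 0.0513) = (-0.1305, -0.2260, 0.0513)
subtract pairs → two planes through P
plane₁₂: -0.7069x+0.3377y+-0.1330z = -0.0146
det = 0.5805;  x = 0.0107+0.0299z,  y = -0.0209+0.4564z
into |P−centre ₁|² = l²: 1.2092z² + 0.0930z + -0.0138 = 0;  Δ = 0.0754;  z = -0.1520 or 0.0751 → z<0 root = -0.1520
x = 0.0061, y = -0.0903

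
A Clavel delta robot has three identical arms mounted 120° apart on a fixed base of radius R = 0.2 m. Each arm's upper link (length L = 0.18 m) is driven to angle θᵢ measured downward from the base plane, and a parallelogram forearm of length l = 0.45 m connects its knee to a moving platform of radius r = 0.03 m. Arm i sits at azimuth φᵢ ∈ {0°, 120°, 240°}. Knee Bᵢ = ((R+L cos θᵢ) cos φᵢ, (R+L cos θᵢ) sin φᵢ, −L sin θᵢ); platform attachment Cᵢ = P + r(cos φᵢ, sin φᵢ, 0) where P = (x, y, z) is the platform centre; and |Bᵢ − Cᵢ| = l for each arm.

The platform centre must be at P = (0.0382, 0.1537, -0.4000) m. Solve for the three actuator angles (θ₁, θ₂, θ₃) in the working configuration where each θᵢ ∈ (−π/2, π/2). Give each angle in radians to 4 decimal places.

rotate P by −φ1: (0.0382, 0.1537, -0.4000)
  A=0.1318, B=-0.4000, C=(l²−L²−A²−y'²−z²)/(2L)=-0.0858
  √(A²+B²)=0.4212;  θ1 = -1.2525+1.7760 ≈ 0.5235
arm 2 (φ=120.0°): x'=0.1140, y'=-0.1099
  A cos θ + B sin θ = C:  0.0560·cos θ + -0.4000·sin θ = -0.0142
  θ2 = atan2(B,A) + arccos(C/0.4039) = 0.1743
φ3=240.0° → target in arm frame (-0.1522, -0.0438)
  e−x'=0.3222;  (l²−L²−(e−x')²−y'²−z²)/2L = -0.2656
  γ=atan2(-0.4000,0.3222)=-0.8927;  ψ=arccos(-0.5172)=2.1144;  θ3=γ+ψ≈1.2217

θ₁ = 0.5235, θ₂ = 0.1743, θ₃ = 1.2217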